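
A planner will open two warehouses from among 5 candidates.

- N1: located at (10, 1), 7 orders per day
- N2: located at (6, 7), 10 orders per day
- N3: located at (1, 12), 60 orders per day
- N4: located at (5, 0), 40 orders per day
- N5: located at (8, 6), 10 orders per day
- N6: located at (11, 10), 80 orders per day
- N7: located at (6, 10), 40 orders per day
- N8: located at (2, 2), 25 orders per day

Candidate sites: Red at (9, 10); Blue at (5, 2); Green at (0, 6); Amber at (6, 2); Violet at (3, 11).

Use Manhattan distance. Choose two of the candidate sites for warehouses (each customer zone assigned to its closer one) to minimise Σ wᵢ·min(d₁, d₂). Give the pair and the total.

{Red, Blue}, total 1187

Evaluate every pair (each demand assigned to the nearer of the two):
  {Red, Blue}: total = 1187
  {Red, Amber}: total = 1235
  {Blue, Violet}: total = 1387
  {Red, Violet}: total = 1410
  {Amber, Violet}: total = 1425
  {Red, Green}: total = 1470
  {Green, Violet}: total = 1905
  {Green, Amber}: total = 2145
  {Blue, Green}: total = 2227
  {Blue, Amber}: total = 2500
Best pair: {Red, Blue} with total 1187.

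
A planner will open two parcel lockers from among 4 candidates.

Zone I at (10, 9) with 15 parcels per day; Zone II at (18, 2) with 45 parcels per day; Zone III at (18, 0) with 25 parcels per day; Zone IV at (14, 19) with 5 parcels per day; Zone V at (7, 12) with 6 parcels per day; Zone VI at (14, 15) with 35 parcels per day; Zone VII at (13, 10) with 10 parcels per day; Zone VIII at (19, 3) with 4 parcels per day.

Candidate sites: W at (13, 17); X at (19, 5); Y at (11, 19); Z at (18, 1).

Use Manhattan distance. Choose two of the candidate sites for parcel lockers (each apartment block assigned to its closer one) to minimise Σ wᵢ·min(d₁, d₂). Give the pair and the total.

Evaluate every pair (each demand assigned to the nearer of the two):
  {W, Z}: total = 503
  {Y, Z}: total = 683
  {W, X}: total = 759
  {X, Y}: total = 939
  {X, Z}: total = 1117
  {W, Y}: total = 1951
Best pair: {W, Z} with total 503.

{W, Z}, total 503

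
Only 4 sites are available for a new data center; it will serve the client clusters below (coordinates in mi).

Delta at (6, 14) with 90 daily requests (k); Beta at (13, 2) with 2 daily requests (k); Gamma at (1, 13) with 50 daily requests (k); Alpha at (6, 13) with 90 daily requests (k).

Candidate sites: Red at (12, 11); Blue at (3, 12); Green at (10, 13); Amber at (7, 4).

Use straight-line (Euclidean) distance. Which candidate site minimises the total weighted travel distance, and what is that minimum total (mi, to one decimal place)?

Blue, total 749.2 mi

Total weighted distance at each candidate:
  Red (12, 11): total = 1750.1
  Blue (3, 12): total = 749.2
  Green (10, 13): total = 1203.9
  Amber (7, 4): total = 2273.0
Minimum is at Blue with total 749.2 mi.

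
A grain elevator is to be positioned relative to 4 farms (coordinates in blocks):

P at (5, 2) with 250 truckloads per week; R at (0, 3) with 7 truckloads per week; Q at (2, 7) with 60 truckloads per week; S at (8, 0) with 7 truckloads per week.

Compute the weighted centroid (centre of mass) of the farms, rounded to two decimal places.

(4.40, 2.90)

The minimiser of Σwᵢ‖p−pᵢ‖² is the weighted centroid p* = (Σwᵢpᵢ)/(Σwᵢ).
Σwᵢ = 324.
Σwᵢxᵢ = 250·5 + 7·0 + 60·2 + 7·8 = 1426.
Σwᵢyᵢ = 250·2 + 7·3 + 60·7 + 7·0 = 941.
x* = 1426/324 = 4.40, y* = 941/324 = 2.90.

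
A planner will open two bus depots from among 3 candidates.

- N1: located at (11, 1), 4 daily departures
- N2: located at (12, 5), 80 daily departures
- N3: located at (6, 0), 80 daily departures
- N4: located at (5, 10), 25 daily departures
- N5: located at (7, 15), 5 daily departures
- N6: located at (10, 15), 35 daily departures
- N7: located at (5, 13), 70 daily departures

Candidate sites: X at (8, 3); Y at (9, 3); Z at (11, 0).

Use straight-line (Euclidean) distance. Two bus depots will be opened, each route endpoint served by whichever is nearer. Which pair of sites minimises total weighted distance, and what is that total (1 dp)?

Evaluate every pair (each demand assigned to the nearer of the two):
  {X, Y}: total = 1991.1
  {X, Z}: total = 2057.4
  {Y, Z}: total = 2069.6
Best pair: {X, Y} with total 1991.1.

{X, Y}, total 1991.1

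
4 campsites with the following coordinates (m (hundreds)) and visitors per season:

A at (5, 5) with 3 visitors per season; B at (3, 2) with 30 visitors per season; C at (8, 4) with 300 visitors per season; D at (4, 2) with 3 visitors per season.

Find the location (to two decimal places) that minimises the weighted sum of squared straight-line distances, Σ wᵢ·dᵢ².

(7.49, 3.81)

The minimiser of Σwᵢ‖p−pᵢ‖² is the weighted centroid p* = (Σwᵢpᵢ)/(Σwᵢ).
Σwᵢ = 336.
Σwᵢxᵢ = 3·5 + 30·3 + 300·8 + 3·4 = 2517.
Σwᵢyᵢ = 3·5 + 30·2 + 300·4 + 3·2 = 1281.
x* = 2517/336 = 7.49, y* = 1281/336 = 3.81.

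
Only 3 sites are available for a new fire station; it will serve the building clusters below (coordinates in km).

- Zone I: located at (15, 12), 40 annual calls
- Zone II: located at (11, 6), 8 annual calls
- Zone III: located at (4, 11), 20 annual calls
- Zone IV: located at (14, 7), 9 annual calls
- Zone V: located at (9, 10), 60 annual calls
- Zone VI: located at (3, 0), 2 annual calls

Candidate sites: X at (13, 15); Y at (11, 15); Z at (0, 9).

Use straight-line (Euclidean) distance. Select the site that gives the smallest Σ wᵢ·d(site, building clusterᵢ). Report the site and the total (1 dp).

Total weighted distance at each candidate:
  X (13, 15): total = 907.8
  Y (11, 15): total = 867.3
  Z (0, 9): total = 1482.1
Minimum is at Y with total 867.3 km.

Y, total 867.3 km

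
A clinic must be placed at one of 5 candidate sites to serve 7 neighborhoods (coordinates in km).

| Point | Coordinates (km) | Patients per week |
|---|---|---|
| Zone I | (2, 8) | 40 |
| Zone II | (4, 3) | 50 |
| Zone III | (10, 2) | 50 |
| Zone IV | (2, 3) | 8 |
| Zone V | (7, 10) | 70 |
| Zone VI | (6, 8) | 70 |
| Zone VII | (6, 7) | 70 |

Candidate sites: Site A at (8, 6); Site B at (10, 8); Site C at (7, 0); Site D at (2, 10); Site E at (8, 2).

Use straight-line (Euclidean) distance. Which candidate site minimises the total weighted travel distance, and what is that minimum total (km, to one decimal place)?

Total weighted distance at each candidate:
  Site A (8, 6): total = 1423.4
  Site B (10, 8): total = 1907.0
  Site C (7, 0): total = 2575.7
  Site D (2, 10): total = 2078.7
  Site E (8, 2): total = 2078.3
Minimum is at Site A with total 1423.4 km.

Site A, total 1423.4 km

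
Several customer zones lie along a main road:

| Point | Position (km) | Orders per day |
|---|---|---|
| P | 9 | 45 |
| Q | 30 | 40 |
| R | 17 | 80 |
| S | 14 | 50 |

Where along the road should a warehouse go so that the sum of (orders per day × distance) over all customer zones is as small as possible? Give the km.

For a sum of weighted absolute distances on a line, the optimum is the weighted median (not the mean). Total weight W = 215; half-weight = 107.5.
Sort by position and accumulate weight:
  km 9 (P, w=45) → cum 45
  km 14 (S, w=50) → cum 95
  km 17 (R, w=80) → cum 175  ≥ 107.5 → median here
  km 30 (Q, w=40) → cum 215
Optimal location: km 17.

x = 17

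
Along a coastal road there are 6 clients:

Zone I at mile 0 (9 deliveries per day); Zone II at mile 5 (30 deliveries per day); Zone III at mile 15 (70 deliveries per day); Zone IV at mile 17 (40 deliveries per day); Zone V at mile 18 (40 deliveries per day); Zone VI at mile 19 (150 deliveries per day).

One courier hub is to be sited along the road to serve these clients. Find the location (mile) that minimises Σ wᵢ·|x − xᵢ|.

For a sum of weighted absolute distances on a line, the optimum is the weighted median (not the mean). Total weight W = 339; half-weight = 169.5.
Sort by position and accumulate weight:
  mile 0 (Zone I, w=9) → cum 9
  mile 5 (Zone II, w=30) → cum 39
  mile 15 (Zone III, w=70) → cum 109
  mile 17 (Zone IV, w=40) → cum 149
  mile 18 (Zone V, w=40) → cum 189  ≥ 169.5 → median here
  mile 19 (Zone VI, w=150) → cum 339
Optimal location: mile 18.

x = 18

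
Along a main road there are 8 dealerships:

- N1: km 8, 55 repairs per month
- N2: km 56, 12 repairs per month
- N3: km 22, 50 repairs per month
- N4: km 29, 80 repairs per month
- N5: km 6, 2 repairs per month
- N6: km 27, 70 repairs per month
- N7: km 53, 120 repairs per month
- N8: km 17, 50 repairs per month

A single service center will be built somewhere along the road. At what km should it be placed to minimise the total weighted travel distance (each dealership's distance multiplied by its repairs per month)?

For a sum of weighted absolute distances on a line, the optimum is the weighted median (not the mean). Total weight W = 439; half-weight = 219.5.
Sort by position and accumulate weight:
  km 6 (N5, w=2) → cum 2
  km 8 (N1, w=55) → cum 57
  km 17 (N8, w=50) → cum 107
  km 22 (N3, w=50) → cum 157
  km 27 (N6, w=70) → cum 227  ≥ 219.5 → median here
  km 29 (N4, w=80) → cum 307
  km 53 (N7, w=120) → cum 427
  km 56 (N2, w=12) → cum 439
Optimal location: km 27.

x = 27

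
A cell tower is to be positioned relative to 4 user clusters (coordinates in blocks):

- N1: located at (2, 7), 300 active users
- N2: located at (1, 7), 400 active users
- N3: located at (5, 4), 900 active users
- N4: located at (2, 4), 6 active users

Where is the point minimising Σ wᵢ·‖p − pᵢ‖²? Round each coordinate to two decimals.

(3.43, 5.31)

The minimiser of Σwᵢ‖p−pᵢ‖² is the weighted centroid p* = (Σwᵢpᵢ)/(Σwᵢ).
Σwᵢ = 1606.
Σwᵢxᵢ = 300·2 + 400·1 + 900·5 + 6·2 = 5512.
Σwᵢyᵢ = 300·7 + 400·7 + 900·4 + 6·4 = 8524.
x* = 5512/1606 = 3.43, y* = 8524/1606 = 5.31.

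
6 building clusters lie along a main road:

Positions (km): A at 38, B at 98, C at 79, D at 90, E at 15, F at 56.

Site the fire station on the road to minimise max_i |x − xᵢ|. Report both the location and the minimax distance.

The 1-center on a line is the midpoint of the two extreme points: leftmost at 15, rightmost at 98.
Optimal location = (15 + 98)/2 = 56.5; maximum distance = (98 − 15)/2 = 41.5.

location 56.5, max distance 41.5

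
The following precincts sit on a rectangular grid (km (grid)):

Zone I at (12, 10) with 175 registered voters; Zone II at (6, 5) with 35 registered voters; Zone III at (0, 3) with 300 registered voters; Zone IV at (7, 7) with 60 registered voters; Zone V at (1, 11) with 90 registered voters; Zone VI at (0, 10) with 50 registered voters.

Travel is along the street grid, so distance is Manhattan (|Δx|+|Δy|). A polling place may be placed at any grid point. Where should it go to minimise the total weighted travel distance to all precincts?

Manhattan distance separates: Σwᵢ(|x−xᵢ|+|y−yᵢ|) = Σwᵢ|x−xᵢ| + Σwᵢ|y−yᵢ|, so x and y are optimised independently as 1-D weighted medians.
Total weight W = 710; half = 355.
x-coordinate, sorted with cumulative weight:
  x=0 (Zone III, w=300) cum 300
  x=0 (Zone VI, w=50) cum 350
  x=1 (Zone V, w=90) cum 440  ← median
  x=6 (Zone II, w=35) cum 475
  x=7 (Zone IV, w=60) cum 535
  x=12 (Zone I, w=175) cum 710
⇒ x* = 1
y-coordinate, sorted with cumulative weight:
  y=3 (Zone III, w=300) cum 300
  y=5 (Zone II, w=35) cum 335
  y=7 (Zone IV, w=60) cum 395  ← median
  y=10 (Zone I, w=175) cum 570
  y=10 (Zone VI, w=50) cum 620
  y=11 (Zone V, w=90) cum 710
⇒ y* = 7

(1, 7)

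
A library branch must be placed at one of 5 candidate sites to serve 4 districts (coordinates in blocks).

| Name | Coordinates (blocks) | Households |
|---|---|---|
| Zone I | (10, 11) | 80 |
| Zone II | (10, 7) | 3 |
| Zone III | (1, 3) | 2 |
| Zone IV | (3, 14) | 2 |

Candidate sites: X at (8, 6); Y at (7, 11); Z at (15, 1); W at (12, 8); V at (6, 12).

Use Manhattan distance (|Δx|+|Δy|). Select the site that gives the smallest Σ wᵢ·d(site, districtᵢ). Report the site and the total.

Y, total 303 blocks

Total weighted distance at each candidate:
  X (8, 6): total = 615
  Y (7, 11): total = 303
  Z (15, 1): total = 1315
  W (12, 8): total = 471
  V (6, 12): total = 465
Minimum is at Y with total 303 blocks.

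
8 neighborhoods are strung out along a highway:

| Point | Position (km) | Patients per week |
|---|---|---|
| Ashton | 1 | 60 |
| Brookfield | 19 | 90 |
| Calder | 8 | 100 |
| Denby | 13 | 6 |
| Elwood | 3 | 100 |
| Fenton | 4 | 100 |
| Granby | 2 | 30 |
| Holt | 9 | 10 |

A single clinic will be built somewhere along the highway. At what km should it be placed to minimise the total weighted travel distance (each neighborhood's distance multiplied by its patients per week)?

x = 4

For a sum of weighted absolute distances on a line, the optimum is the weighted median (not the mean). Total weight W = 496; half-weight = 248.
Sort by position and accumulate weight:
  km 1 (Ashton, w=60) → cum 60
  km 2 (Granby, w=30) → cum 90
  km 3 (Elwood, w=100) → cum 190
  km 4 (Fenton, w=100) → cum 290  ≥ 248 → median here
  km 8 (Calder, w=100) → cum 390
  km 9 (Holt, w=10) → cum 400
  km 13 (Denby, w=6) → cum 406
  km 19 (Brookfield, w=90) → cum 496
Optimal location: km 4.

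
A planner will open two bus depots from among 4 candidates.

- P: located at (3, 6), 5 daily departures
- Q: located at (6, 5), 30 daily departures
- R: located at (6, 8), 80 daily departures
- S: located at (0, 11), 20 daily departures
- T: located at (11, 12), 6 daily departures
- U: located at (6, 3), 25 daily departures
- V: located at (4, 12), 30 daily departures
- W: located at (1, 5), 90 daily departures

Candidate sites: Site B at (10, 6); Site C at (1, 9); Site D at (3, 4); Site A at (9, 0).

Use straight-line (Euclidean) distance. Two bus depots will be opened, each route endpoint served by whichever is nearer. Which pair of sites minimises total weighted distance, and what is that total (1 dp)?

{Site C, Site D}, total 1019.8

Evaluate every pair (each demand assigned to the nearer of the two):
  {Site C, Site D}: total = 1019.8
  {Site B, Site D}: total = 1173.6
  {Site B, Site C}: total = 1193.0
  {Site D, Site A}: total = 1247.2
  {Site C, Site A}: total = 1301.6
  {Site B, Site A}: total = 1952.2
Best pair: {Site C, Site D} with total 1019.8.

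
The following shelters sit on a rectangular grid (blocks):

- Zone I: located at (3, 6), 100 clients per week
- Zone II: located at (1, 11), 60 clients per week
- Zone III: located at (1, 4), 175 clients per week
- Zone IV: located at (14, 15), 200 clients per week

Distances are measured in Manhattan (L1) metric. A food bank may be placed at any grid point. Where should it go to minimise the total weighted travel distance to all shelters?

Manhattan distance separates: Σwᵢ(|x−xᵢ|+|y−yᵢ|) = Σwᵢ|x−xᵢ| + Σwᵢ|y−yᵢ|, so x and y are optimised independently as 1-D weighted medians.
Total weight W = 535; half = 267.5.
x-coordinate, sorted with cumulative weight:
  x=1 (Zone II, w=60) cum 60
  x=1 (Zone III, w=175) cum 235
  x=3 (Zone I, w=100) cum 335  ← median
  x=14 (Zone IV, w=200) cum 535
⇒ x* = 3
y-coordinate, sorted with cumulative weight:
  y=4 (Zone III, w=175) cum 175
  y=6 (Zone I, w=100) cum 275  ← median
  y=11 (Zone II, w=60) cum 335
  y=15 (Zone IV, w=200) cum 535
⇒ y* = 6

(3, 6)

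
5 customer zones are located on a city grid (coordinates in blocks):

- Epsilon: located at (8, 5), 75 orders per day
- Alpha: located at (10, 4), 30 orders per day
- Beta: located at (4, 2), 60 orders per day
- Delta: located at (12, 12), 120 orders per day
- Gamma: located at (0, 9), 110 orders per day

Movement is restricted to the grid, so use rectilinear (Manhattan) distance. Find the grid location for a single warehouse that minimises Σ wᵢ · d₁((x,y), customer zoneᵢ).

(8, 9)

Manhattan distance separates: Σwᵢ(|x−xᵢ|+|y−yᵢ|) = Σwᵢ|x−xᵢ| + Σwᵢ|y−yᵢ|, so x and y are optimised independently as 1-D weighted medians.
Total weight W = 395; half = 197.5.
x-coordinate, sorted with cumulative weight:
  x=0 (Gamma, w=110) cum 110
  x=4 (Beta, w=60) cum 170
  x=8 (Epsilon, w=75) cum 245  ← median
  x=10 (Alpha, w=30) cum 275
  x=12 (Delta, w=120) cum 395
⇒ x* = 8
y-coordinate, sorted with cumulative weight:
  y=2 (Beta, w=60) cum 60
  y=4 (Alpha, w=30) cum 90
  y=5 (Epsilon, w=75) cum 165
  y=9 (Gamma, w=110) cum 275  ← median
  y=12 (Delta, w=120) cum 395
⇒ y* = 9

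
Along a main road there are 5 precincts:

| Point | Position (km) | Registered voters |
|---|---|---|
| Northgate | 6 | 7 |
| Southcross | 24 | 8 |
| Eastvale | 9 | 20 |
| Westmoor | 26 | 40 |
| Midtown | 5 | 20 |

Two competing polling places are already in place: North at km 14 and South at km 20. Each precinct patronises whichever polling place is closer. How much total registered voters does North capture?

47

The indifferent point is the midpoint (14+20)/2 = 17; precincts left of it (closer to North at 14) go to North, those right go to South.
  Midtown at 5 (w=20) → North
  Northgate at 6 (w=7) → North
  Eastvale at 9 (w=20) → North
  Southcross at 24 (w=8) → South
  Westmoor at 26 (w=40) → South
North captures 47; South captures 48.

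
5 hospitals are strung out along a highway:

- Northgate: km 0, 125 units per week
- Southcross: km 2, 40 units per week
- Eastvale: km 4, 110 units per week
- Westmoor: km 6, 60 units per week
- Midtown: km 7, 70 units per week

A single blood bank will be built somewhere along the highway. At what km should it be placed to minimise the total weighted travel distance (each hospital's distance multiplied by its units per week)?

For a sum of weighted absolute distances on a line, the optimum is the weighted median (not the mean). Total weight W = 405; half-weight = 202.5.
Sort by position and accumulate weight:
  km 0 (Northgate, w=125) → cum 125
  km 2 (Southcross, w=40) → cum 165
  km 4 (Eastvale, w=110) → cum 275  ≥ 202.5 → median here
  km 6 (Westmoor, w=60) → cum 335
  km 7 (Midtown, w=70) → cum 405
Optimal location: km 4.

x = 4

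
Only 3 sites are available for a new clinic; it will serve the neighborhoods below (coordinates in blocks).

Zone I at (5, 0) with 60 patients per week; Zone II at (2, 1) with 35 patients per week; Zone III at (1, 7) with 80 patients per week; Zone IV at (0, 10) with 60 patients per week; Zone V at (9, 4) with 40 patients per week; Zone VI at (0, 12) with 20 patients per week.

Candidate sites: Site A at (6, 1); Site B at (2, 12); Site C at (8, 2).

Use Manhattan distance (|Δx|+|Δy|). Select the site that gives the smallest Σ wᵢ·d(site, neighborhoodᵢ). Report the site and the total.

Site A, total 2620 blocks

Total weighted distance at each candidate:
  Site A (6, 1): total = 2620
  Site B (2, 12): total = 2645
  Site C (8, 2): total = 2945
Minimum is at Site A with total 2620 blocks.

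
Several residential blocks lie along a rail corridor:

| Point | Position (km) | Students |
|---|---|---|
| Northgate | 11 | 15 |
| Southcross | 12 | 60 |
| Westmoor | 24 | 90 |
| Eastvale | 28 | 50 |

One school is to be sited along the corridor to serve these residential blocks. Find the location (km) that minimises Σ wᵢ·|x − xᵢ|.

x = 24

For a sum of weighted absolute distances on a line, the optimum is the weighted median (not the mean). Total weight W = 215; half-weight = 107.5.
Sort by position and accumulate weight:
  km 11 (Northgate, w=15) → cum 15
  km 12 (Southcross, w=60) → cum 75
  km 24 (Westmoor, w=90) → cum 165  ≥ 107.5 → median here
  km 28 (Eastvale, w=50) → cum 215
Optimal location: km 24.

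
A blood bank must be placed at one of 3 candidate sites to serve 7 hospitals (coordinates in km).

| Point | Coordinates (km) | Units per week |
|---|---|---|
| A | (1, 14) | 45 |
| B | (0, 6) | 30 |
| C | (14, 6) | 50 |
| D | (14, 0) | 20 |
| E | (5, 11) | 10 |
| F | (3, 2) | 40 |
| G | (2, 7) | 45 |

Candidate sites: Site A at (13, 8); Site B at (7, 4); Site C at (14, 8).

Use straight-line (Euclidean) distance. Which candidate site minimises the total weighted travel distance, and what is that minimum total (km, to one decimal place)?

Total weighted distance at each candidate:
  Site A (13, 8): total = 2320.3
  Site B (7, 4): total = 1782.5
  Site C (14, 8): total = 2466.5
Minimum is at Site B with total 1782.5 km.

Site B, total 1782.5 km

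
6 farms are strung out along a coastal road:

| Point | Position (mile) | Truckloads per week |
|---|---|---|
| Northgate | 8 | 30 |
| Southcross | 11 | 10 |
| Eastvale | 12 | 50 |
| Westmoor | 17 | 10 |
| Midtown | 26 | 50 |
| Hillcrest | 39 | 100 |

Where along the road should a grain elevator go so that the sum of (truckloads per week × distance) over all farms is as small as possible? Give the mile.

x = 26

For a sum of weighted absolute distances on a line, the optimum is the weighted median (not the mean). Total weight W = 250; half-weight = 125.
Sort by position and accumulate weight:
  mile 8 (Northgate, w=30) → cum 30
  mile 11 (Southcross, w=10) → cum 40
  mile 12 (Eastvale, w=50) → cum 90
  mile 17 (Westmoor, w=10) → cum 100
  mile 26 (Midtown, w=50) → cum 150  ≥ 125 → median here
  mile 39 (Hillcrest, w=100) → cum 250
Optimal location: mile 26.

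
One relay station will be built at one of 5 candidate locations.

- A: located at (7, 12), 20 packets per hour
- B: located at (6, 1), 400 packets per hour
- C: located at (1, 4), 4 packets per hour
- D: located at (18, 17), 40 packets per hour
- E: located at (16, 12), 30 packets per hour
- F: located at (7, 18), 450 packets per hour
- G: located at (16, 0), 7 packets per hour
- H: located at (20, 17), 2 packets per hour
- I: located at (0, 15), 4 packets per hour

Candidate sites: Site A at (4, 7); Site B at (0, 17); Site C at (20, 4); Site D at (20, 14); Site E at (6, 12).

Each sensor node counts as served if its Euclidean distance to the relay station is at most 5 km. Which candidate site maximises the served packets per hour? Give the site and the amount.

Coverage radius r = 5 km; a point is covered iff (Δx)²+(Δy)² ≤ 5² = 25.
  Site A (4, 7): covers {C} → 4
  Site B (0, 17): covers {I} → 4
  Site C (20, 4): covers {none} → 0
  Site D (20, 14): covers {D, E, H} → 72
  Site E (6, 12): covers {A} → 20
Maximum coverage at Site D: 72 packets per hour.

Site D, covering 72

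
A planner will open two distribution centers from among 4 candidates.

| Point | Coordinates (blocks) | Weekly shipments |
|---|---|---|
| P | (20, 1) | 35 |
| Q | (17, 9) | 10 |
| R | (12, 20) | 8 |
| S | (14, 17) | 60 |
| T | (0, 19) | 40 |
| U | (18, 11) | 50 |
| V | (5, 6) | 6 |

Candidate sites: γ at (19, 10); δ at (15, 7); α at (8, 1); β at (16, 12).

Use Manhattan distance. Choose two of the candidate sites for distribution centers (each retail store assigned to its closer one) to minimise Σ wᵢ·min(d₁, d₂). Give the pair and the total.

Evaluate every pair (each demand assigned to the nearer of the two):
  {γ, β}: total = 2018
  {δ, β}: total = 2077
  {α, β}: total = 2094
  {γ, δ}: total = 2414
  {γ, α}: total = 2424
  {δ, α}: total = 2651
Best pair: {γ, β} with total 2018.

{γ, β}, total 2018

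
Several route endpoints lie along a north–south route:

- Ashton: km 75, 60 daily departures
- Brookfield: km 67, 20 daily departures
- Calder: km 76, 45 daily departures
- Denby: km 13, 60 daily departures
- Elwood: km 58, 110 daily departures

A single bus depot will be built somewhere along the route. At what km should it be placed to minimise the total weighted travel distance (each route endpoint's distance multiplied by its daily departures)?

x = 58

For a sum of weighted absolute distances on a line, the optimum is the weighted median (not the mean). Total weight W = 295; half-weight = 147.5.
Sort by position and accumulate weight:
  km 13 (Denby, w=60) → cum 60
  km 58 (Elwood, w=110) → cum 170  ≥ 147.5 → median here
  km 67 (Brookfield, w=20) → cum 190
  km 75 (Ashton, w=60) → cum 250
  km 76 (Calder, w=45) → cum 295
Optimal location: km 58.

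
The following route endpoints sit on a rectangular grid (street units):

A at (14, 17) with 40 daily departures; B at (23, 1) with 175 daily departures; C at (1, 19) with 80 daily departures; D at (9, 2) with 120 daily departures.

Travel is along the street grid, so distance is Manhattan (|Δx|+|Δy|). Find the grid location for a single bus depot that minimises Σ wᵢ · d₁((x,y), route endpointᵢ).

(14, 2)

Manhattan distance separates: Σwᵢ(|x−xᵢ|+|y−yᵢ|) = Σwᵢ|x−xᵢ| + Σwᵢ|y−yᵢ|, so x and y are optimised independently as 1-D weighted medians.
Total weight W = 415; half = 207.5.
x-coordinate, sorted with cumulative weight:
  x=1 (C, w=80) cum 80
  x=9 (D, w=120) cum 200
  x=14 (A, w=40) cum 240  ← median
  x=23 (B, w=175) cum 415
⇒ x* = 14
y-coordinate, sorted with cumulative weight:
  y=1 (B, w=175) cum 175
  y=2 (D, w=120) cum 295  ← median
  y=17 (A, w=40) cum 335
  y=19 (C, w=80) cum 415
⇒ y* = 2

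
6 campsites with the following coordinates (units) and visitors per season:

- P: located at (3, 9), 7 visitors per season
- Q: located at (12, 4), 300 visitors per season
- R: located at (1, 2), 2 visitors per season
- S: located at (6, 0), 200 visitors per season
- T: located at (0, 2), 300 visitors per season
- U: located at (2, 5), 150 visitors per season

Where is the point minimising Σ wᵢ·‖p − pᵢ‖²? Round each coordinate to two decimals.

The minimiser of Σwᵢ‖p−pᵢ‖² is the weighted centroid p* = (Σwᵢpᵢ)/(Σwᵢ).
Σwᵢ = 959.
Σwᵢxᵢ = 7·3 + 300·12 + 2·1 + 200·6 + 300·0 + 150·2 = 5123.
Σwᵢyᵢ = 7·9 + 300·4 + 2·2 + 200·0 + 300·2 + 150·5 = 2617.
x* = 5123/959 = 5.34, y* = 2617/959 = 2.73.

(5.34, 2.73)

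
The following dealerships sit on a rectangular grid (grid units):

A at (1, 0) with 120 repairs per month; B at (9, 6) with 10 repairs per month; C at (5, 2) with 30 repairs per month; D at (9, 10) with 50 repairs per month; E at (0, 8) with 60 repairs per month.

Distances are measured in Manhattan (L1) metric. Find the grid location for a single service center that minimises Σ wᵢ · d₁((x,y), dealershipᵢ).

(1, 2)

Manhattan distance separates: Σwᵢ(|x−xᵢ|+|y−yᵢ|) = Σwᵢ|x−xᵢ| + Σwᵢ|y−yᵢ|, so x and y are optimised independently as 1-D weighted medians.
Total weight W = 270; half = 135.
x-coordinate, sorted with cumulative weight:
  x=0 (E, w=60) cum 60
  x=1 (A, w=120) cum 180  ← median
  x=5 (C, w=30) cum 210
  x=9 (B, w=10) cum 220
  x=9 (D, w=50) cum 270
⇒ x* = 1
y-coordinate, sorted with cumulative weight:
  y=0 (A, w=120) cum 120
  y=2 (C, w=30) cum 150  ← median
  y=6 (B, w=10) cum 160
  y=8 (E, w=60) cum 220
  y=10 (D, w=50) cum 270
⇒ y* = 2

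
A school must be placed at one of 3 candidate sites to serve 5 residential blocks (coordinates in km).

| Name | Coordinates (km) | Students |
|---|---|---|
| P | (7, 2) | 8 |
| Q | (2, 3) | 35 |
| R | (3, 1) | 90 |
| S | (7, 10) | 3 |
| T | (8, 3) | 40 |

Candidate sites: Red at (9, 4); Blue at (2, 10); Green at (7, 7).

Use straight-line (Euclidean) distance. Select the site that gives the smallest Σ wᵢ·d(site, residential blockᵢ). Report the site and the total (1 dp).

Red, total 949.4 km

Total weighted distance at each candidate:
  Red (9, 4): total = 949.4
  Blue (2, 10): total = 1519.2
  Green (7, 7): total = 1087.0
Minimum is at Red with total 949.4 km.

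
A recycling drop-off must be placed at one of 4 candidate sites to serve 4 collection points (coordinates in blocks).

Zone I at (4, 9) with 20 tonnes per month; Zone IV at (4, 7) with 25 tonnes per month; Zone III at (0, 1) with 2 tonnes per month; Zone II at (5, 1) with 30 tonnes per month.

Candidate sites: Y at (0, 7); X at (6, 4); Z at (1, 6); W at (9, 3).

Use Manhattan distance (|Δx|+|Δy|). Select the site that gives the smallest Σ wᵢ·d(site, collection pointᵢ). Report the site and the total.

Total weighted distance at each candidate:
  Y (0, 7): total = 562
  X (6, 4): total = 403
  Z (1, 6): total = 502
  W (9, 3): total = 647
Minimum is at X with total 403 blocks.

X, total 403 blocks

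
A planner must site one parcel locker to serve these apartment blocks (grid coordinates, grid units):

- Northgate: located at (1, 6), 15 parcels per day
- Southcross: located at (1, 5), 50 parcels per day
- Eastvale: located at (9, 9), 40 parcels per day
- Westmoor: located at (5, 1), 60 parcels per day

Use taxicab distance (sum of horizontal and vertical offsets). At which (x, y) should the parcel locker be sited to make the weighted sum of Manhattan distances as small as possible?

Manhattan distance separates: Σwᵢ(|x−xᵢ|+|y−yᵢ|) = Σwᵢ|x−xᵢ| + Σwᵢ|y−yᵢ|, so x and y are optimised independently as 1-D weighted medians.
Total weight W = 165; half = 82.5.
x-coordinate, sorted with cumulative weight:
  x=1 (Northgate, w=15) cum 15
  x=1 (Southcross, w=50) cum 65
  x=5 (Westmoor, w=60) cum 125  ← median
  x=9 (Eastvale, w=40) cum 165
⇒ x* = 5
y-coordinate, sorted with cumulative weight:
  y=1 (Westmoor, w=60) cum 60
  y=5 (Southcross, w=50) cum 110  ← median
  y=6 (Northgate, w=15) cum 125
  y=9 (Eastvale, w=40) cum 165
⇒ y* = 5

(5, 5)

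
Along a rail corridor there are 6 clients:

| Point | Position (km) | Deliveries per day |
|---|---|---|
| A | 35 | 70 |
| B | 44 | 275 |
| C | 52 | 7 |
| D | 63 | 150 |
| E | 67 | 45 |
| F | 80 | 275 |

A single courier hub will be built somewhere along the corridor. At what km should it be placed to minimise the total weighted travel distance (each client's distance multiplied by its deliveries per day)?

x = 63

For a sum of weighted absolute distances on a line, the optimum is the weighted median (not the mean). Total weight W = 822; half-weight = 411.
Sort by position and accumulate weight:
  km 35 (A, w=70) → cum 70
  km 44 (B, w=275) → cum 345
  km 52 (C, w=7) → cum 352
  km 63 (D, w=150) → cum 502  ≥ 411 → median here
  km 67 (E, w=45) → cum 547
  km 80 (F, w=275) → cum 822
Optimal location: km 63.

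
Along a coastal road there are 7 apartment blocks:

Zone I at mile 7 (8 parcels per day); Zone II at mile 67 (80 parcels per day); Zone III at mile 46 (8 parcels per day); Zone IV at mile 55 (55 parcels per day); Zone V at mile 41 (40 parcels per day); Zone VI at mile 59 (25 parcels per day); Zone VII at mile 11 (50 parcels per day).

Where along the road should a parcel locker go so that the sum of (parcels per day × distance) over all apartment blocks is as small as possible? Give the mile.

For a sum of weighted absolute distances on a line, the optimum is the weighted median (not the mean). Total weight W = 266; half-weight = 133.
Sort by position and accumulate weight:
  mile 7 (Zone I, w=8) → cum 8
  mile 11 (Zone VII, w=50) → cum 58
  mile 41 (Zone V, w=40) → cum 98
  mile 46 (Zone III, w=8) → cum 106
  mile 55 (Zone IV, w=55) → cum 161  ≥ 133 → median here
  mile 59 (Zone VI, w=25) → cum 186
  mile 67 (Zone II, w=80) → cum 266
Optimal location: mile 55.

x = 55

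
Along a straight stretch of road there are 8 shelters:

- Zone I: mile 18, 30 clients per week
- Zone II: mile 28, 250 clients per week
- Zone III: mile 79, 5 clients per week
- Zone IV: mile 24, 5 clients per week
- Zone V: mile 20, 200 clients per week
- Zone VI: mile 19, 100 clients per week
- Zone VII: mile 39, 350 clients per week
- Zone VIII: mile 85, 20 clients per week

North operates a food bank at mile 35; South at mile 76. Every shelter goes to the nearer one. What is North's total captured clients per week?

935

The indifferent point is the midpoint (35+76)/2 = 55.5; shelters left of it (closer to North at 35) go to North, those right go to South.
  Zone I at 18 (w=30) → North
  Zone VI at 19 (w=100) → North
  Zone V at 20 (w=200) → North
  Zone IV at 24 (w=5) → North
  Zone II at 28 (w=250) → North
  Zone VII at 39 (w=350) → North
  Zone III at 79 (w=5) → South
  Zone VIII at 85 (w=20) → South
North captures 935; South captures 25.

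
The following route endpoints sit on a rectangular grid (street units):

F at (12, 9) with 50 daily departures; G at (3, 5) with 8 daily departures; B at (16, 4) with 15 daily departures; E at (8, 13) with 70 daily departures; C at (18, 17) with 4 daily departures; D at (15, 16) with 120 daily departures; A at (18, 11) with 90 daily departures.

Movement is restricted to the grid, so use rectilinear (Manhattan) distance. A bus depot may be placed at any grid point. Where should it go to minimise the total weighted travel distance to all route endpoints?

(15, 13)

Manhattan distance separates: Σwᵢ(|x−xᵢ|+|y−yᵢ|) = Σwᵢ|x−xᵢ| + Σwᵢ|y−yᵢ|, so x and y are optimised independently as 1-D weighted medians.
Total weight W = 357; half = 178.5.
x-coordinate, sorted with cumulative weight:
  x=3 (G, w=8) cum 8
  x=8 (E, w=70) cum 78
  x=12 (F, w=50) cum 128
  x=15 (D, w=120) cum 248  ← median
  x=16 (B, w=15) cum 263
  x=18 (C, w=4) cum 267
  x=18 (A, w=90) cum 357
⇒ x* = 15
y-coordinate, sorted with cumulative weight:
  y=4 (B, w=15) cum 15
  y=5 (G, w=8) cum 23
  y=9 (F, w=50) cum 73
  y=11 (A, w=90) cum 163
  y=13 (E, w=70) cum 233  ← median
  y=16 (D, w=120) cum 353
  y=17 (C, w=4) cum 357
⇒ y* = 13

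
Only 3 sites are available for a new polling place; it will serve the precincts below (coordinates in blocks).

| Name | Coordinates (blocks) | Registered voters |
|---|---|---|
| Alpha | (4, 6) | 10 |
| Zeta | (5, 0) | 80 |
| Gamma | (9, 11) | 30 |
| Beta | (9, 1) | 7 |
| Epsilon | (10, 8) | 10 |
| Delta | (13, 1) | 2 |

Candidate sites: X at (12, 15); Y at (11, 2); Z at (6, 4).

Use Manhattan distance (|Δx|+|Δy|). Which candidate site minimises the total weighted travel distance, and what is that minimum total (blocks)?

Total weighted distance at each candidate:
  X (12, 15): total = 2379
  Y (11, 2): total = 1177
  Z (6, 4): total = 882
Minimum is at Z with total 882 blocks.

Z, total 882 blocks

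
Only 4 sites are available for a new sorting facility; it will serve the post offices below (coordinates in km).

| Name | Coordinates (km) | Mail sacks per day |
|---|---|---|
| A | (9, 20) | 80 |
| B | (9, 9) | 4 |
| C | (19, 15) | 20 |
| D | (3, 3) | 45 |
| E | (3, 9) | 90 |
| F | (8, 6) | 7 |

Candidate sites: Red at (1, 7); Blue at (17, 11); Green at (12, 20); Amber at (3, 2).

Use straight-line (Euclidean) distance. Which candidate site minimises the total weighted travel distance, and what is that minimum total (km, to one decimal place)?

Total weighted distance at each candidate:
  Red (1, 7): total = 2153.4
  Blue (17, 11): total = 3156.2
  Green (12, 20): total = 2704.3
  Amber (3, 2): total = 2686.9
Minimum is at Red with total 2153.4 km.

Red, total 2153.4 km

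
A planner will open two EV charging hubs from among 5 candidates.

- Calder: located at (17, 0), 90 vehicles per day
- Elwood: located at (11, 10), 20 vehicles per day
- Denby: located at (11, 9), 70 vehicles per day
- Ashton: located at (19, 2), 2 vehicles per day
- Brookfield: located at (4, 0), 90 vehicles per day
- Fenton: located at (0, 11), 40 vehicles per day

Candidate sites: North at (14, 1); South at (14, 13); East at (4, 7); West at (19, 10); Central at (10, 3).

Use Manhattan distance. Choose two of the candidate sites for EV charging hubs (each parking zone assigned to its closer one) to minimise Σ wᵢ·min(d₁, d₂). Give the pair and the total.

{North, East}, total 2152

Evaluate every pair (each demand assigned to the nearer of the two):
  {North, East}: total = 2152
  {East, Central}: total = 2520
  {North, Central}: total = 2552
  {North, South}: total = 2612
  {East, West}: total = 2836
  {North, West}: total = 2952
  {South, Central}: total = 2980
  {South, East}: total = 3032
  {West, Central}: total = 3096
  {South, West}: total = 4416
Best pair: {North, East} with total 2152.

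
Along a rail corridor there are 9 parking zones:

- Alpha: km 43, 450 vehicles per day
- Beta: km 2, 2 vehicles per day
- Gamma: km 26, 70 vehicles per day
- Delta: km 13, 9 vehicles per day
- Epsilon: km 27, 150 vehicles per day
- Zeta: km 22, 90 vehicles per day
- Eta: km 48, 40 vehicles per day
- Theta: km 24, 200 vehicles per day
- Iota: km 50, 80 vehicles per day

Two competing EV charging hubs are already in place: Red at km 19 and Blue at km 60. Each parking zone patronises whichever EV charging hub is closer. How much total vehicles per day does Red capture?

The indifferent point is the midpoint (19+60)/2 = 39.5; parking zones left of it (closer to Red at 19) go to Red, those right go to Blue.
  Beta at 2 (w=2) → Red
  Delta at 13 (w=9) → Red
  Zeta at 22 (w=90) → Red
  Theta at 24 (w=200) → Red
  Gamma at 26 (w=70) → Red
  Epsilon at 27 (w=150) → Red
  Alpha at 43 (w=450) → Blue
  Eta at 48 (w=40) → Blue
  Iota at 50 (w=80) → Blue
Red captures 521; Blue captures 570.

521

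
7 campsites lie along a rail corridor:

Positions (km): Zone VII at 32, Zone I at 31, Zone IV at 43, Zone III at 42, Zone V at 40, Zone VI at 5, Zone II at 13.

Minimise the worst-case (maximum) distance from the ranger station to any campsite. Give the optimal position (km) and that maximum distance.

location 24, max distance 19

The 1-center on a line is the midpoint of the two extreme points: leftmost at 5, rightmost at 43.
Optimal location = (5 + 43)/2 = 24; maximum distance = (43 − 5)/2 = 19.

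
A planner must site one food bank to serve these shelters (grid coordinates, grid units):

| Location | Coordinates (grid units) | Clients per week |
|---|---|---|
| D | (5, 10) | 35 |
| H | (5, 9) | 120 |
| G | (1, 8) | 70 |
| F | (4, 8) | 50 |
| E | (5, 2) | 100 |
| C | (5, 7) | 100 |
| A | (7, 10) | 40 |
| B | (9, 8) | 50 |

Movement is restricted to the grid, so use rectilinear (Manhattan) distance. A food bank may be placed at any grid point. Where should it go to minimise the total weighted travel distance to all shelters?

(5, 8)

Manhattan distance separates: Σwᵢ(|x−xᵢ|+|y−yᵢ|) = Σwᵢ|x−xᵢ| + Σwᵢ|y−yᵢ|, so x and y are optimised independently as 1-D weighted medians.
Total weight W = 565; half = 282.5.
x-coordinate, sorted with cumulative weight:
  x=1 (G, w=70) cum 70
  x=4 (F, w=50) cum 120
  x=5 (D, w=35) cum 155
  x=5 (H, w=120) cum 275
  x=5 (E, w=100) cum 375  ← median
  x=5 (C, w=100) cum 475
  x=7 (A, w=40) cum 515
  x=9 (B, w=50) cum 565
⇒ x* = 5
y-coordinate, sorted with cumulative weight:
  y=2 (E, w=100) cum 100
  y=7 (C, w=100) cum 200
  y=8 (G, w=70) cum 270
  y=8 (F, w=50) cum 320  ← median
  y=8 (B, w=50) cum 370
  y=9 (H, w=120) cum 490
  y=10 (D, w=35) cum 525
  y=10 (A, w=40) cum 565
⇒ y* = 8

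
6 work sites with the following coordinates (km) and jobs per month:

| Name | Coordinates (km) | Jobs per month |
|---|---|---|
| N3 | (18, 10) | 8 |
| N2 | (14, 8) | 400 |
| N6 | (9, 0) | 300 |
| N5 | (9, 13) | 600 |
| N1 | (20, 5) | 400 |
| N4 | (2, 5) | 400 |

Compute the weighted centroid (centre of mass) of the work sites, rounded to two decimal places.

The minimiser of Σwᵢ‖p−pᵢ‖² is the weighted centroid p* = (Σwᵢpᵢ)/(Σwᵢ).
Σwᵢ = 2108.
Σwᵢxᵢ = 8·18 + 400·14 + 300·9 + 600·9 + 400·20 + 400·2 = 22644.
Σwᵢyᵢ = 8·10 + 400·8 + 300·0 + 600·13 + 400·5 + 400·5 = 15080.
x* = 22644/2108 = 10.74, y* = 15080/2108 = 7.15.

(10.74, 7.15)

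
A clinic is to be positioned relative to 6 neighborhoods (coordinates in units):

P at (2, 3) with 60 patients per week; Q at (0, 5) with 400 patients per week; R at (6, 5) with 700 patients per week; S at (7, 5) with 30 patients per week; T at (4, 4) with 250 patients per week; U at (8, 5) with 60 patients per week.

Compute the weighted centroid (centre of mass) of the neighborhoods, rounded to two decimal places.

(4.01, 4.75)

The minimiser of Σwᵢ‖p−pᵢ‖² is the weighted centroid p* = (Σwᵢpᵢ)/(Σwᵢ).
Σwᵢ = 1500.
Σwᵢxᵢ = 60·2 + 400·0 + 700·6 + 30·7 + 250·4 + 60·8 = 6010.
Σwᵢyᵢ = 60·3 + 400·5 + 700·5 + 30·5 + 250·4 + 60·5 = 7130.
x* = 6010/1500 = 4.01, y* = 7130/1500 = 4.75.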